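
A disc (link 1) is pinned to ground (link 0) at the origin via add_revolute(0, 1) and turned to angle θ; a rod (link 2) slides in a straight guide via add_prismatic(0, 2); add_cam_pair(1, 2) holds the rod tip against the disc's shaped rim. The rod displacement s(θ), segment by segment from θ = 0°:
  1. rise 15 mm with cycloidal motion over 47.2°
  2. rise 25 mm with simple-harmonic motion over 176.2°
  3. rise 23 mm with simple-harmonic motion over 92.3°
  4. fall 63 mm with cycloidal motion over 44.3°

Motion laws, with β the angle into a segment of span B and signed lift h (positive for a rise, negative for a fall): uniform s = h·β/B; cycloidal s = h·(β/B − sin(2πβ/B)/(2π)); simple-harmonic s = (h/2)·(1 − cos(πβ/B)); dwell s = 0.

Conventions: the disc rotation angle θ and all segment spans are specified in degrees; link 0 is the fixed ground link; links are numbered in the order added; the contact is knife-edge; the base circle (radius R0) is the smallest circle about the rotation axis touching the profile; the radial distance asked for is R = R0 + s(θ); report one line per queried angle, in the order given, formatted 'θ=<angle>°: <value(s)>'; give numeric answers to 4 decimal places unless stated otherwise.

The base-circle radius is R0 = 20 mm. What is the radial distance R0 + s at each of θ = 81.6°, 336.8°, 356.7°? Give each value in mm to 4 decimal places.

segment 1 (0° to 47.2°, cycloidal, h = 15) is passed completely: s = 0.0000 + (15) = 15.0000
θ = 81.6° falls in segment 2 (47.2° to 223.4°, simple-harmonic, h = 25): β = 81.6 − 47.2 = 34.4°, B = 176.2°; Δs = 25/2·(1 − cos(π·0.1952)) = 2.2784; s = 15.0000 + 2.2784 = 17.2784
segment 2 (47.2° to 223.4°, simple-harmonic, h = 25) is passed completely: s = 15.0000 + (25) = 40.0000
segment 3 (223.4° to 315.7°, simple-harmonic, h = 23) is passed completely: s = 40.0000 + (23) = 63.0000
θ = 336.8° falls in segment 4 (315.7° to 360°, cycloidal, h = -63): β = 336.8 − 315.7 = 21.1°, B = 44.3°; Δs = -63·(0.4763 − sin(2π·0.4763)/(2π)) = -28.5191; s = 63.0000 − 28.5191 = 34.4809
θ = 356.7° falls in segment 4 (315.7° to 360°, cycloidal, h = -63): β = 356.7 − 315.7 = 41°, B = 44.3°; Δs = -63·(0.9255 − sin(2π·0.9255)/(2π)) = -62.8305; s = 63.0000 − 62.8305 = 0.1695
θ=81.6°: R = R0 + s = 20 + 17.2784 = 37.2784
θ=336.8°: R = R0 + s = 20 + 34.4809 = 54.4809
θ=356.7°: R = R0 + s = 20 + 0.1695 = 20.1695

θ=81.6°: 37.2784
θ=336.8°: 54.4809
θ=356.7°: 20.1695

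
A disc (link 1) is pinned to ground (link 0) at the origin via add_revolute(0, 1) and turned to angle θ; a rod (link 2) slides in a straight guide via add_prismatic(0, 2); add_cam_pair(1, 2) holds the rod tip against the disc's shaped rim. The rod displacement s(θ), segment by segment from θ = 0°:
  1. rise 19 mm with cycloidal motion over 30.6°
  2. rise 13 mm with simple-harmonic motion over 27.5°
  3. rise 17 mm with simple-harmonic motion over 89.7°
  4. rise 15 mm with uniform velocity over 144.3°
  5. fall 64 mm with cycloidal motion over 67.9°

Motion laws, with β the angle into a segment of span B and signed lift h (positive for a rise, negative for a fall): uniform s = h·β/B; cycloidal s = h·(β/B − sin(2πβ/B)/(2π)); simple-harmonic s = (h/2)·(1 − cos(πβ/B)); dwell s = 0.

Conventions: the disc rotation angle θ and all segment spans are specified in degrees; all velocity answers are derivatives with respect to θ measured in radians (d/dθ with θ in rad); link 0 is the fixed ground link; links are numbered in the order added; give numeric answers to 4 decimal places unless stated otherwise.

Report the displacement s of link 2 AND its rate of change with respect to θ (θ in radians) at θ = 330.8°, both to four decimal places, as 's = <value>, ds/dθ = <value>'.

segment 1 (0° to 30.6°, cycloidal, h = 19) is passed completely: s = 0.0000 + (19) = 19.0000
segment 2 (30.6° to 58.1°, simple-harmonic, h = 13) is passed completely: s = 19.0000 + (13) = 32.0000
segment 3 (58.1° to 147.8°, simple-harmonic, h = 17) is passed completely: s = 32.0000 + (17) = 49.0000
segment 4 (147.8° to 292.1°, uniform, h = 15) is passed completely: s = 49.0000 + (15) = 64.0000
θ = 330.8° falls in segment 5 (292.1° to 360°, cycloidal, h = -64): β = 330.8 − 292.1 = 38.7°, B = 67.9°; Δs = -64·(0.5700 − sin(2π·0.5700)/(2π)) = -40.8116; s = 64.0000 − 40.8116 = 23.1884
velocity in seg [292.1°–360°] (cycloidal), θ in radians: β = 38.7° = 0.6754 rad, B = 67.9° = 1.1851 rad; ds/dθ = (h/B)(1 − cos(2πβ/B)) = ((-64)/1.1851)(1 − cos(2π·0.5700)) = -102.876297 mm/rad

s = 23.1884, ds/dθ = -102.8763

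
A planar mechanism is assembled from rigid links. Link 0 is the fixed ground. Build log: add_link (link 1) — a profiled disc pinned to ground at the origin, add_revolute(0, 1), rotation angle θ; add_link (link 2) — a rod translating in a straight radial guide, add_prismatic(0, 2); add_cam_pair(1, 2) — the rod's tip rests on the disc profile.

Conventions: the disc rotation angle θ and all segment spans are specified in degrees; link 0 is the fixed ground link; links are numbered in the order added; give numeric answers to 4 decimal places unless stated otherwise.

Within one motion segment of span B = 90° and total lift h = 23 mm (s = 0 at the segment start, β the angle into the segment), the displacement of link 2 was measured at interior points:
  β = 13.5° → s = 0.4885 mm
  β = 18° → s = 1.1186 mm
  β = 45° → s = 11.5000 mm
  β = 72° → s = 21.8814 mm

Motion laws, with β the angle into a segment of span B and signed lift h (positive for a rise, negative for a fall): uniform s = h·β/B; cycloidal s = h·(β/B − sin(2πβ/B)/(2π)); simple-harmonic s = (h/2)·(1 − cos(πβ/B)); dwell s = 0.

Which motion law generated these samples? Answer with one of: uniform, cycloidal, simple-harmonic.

candidates at β/B = r: uniform s = h·r (linear in β); cycloidal s = h·(r − sin(2πr)/(2π)); simple-harmonic s = (h/2)(1 − cos(πr))
β=13.5°: printed 0.4885 | uniform 3.4500, cycloidal 0.4885, simple-harmonic 1.2534
β=18°: printed 1.1186 | uniform 4.6000, cycloidal 1.1186, simple-harmonic 2.1963
β=45°: printed 11.5000 | uniform 11.5000, cycloidal 11.5000, simple-harmonic 11.5000
β=72°: printed 21.8814 | uniform 18.4000, cycloidal 21.8814, simple-harmonic 20.8037
only one law matches every sample → cycloidal

cycloidal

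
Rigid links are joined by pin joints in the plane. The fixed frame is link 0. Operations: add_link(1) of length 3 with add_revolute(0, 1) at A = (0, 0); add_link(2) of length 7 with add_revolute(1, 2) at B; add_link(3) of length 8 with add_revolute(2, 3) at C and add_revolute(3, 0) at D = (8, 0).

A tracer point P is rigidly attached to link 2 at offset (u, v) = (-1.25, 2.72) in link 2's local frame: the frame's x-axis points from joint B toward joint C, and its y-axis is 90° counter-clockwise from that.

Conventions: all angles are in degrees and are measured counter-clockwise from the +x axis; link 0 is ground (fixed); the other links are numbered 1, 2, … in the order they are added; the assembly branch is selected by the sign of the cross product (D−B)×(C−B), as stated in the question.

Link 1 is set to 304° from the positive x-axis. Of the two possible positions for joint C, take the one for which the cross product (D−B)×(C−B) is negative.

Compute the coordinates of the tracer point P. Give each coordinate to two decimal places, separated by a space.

A=(0,0), D=(8.00,0)
B = A + 3.00·(cos304°, sin304°) = (1.6776, -2.4871)
|BD| = 6.7940
circle(B,7.00) ∩ circle(D,8.00): a=2.2931, h=6.6138
  candidates: C₊=(1.3904,4.5070) cross=44.934; C₋=(6.2326,-7.8023) cross=-44.934
  branch - wants cross < 0 → take C=(6.2326,-7.8023) (cross=-44.934)
ex = (C−B)/|BC| = (0.6507,-0.7593); ey = (0.7593,0.6507)
P = B + -1.25·ex + 2.72·ey = (2.9295,0.2320)

2.93 0.23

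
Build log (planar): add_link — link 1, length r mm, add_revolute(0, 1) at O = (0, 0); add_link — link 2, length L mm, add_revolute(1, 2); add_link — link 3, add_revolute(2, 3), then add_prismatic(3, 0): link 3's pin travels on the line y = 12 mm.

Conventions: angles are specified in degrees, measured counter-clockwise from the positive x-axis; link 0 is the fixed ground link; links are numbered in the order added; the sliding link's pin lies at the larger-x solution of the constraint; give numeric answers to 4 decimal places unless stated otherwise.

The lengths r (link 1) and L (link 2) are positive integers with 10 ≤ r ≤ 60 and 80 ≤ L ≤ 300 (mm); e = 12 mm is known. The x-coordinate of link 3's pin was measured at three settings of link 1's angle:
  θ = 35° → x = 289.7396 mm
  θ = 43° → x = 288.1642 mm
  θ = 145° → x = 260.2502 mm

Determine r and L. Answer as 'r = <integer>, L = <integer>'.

constraint per measurement: (x − r cos θ)² + (r sin θ − e)² = L²
subtracting the θ₁ and θ₂ equations cancels the r² and L² terms:
r = (x₁² − x₂²) / (2[(x₁cos θ₁ + e sin θ₁) − (x₂cos θ₂ + e sin θ₂)]) = 18.0000 → r = 18
L² = (x₁ − r cos θ₁)² + (r sin θ₁ − e)² = 75624.9825 → L = 275.0000 → L = 275
check at θ₃=145°: x = 260.2502 (printed 260.2502) ✓

r = 18, L = 275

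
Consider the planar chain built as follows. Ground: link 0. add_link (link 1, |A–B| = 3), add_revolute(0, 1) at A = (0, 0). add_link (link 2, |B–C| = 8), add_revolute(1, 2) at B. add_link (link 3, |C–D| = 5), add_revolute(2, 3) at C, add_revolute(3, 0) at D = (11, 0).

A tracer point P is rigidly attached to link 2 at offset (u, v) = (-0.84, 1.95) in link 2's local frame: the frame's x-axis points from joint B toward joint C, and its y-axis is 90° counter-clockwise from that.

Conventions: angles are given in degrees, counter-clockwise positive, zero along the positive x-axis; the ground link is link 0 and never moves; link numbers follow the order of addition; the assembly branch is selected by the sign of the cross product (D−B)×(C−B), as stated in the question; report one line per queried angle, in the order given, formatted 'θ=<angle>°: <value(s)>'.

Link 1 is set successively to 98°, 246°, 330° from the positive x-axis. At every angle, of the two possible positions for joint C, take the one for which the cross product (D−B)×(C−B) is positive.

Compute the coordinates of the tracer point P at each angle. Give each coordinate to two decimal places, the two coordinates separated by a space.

A=(0,0), D=(11.00,0)
θ=98°: B = A + 3.00·(cos98°, sin98°) = (-0.4175, 2.9708)
θ=98°: |BD| = 11.7977
θ=98°: circle(B,8.00) ∩ circle(D,5.00): a=7.5517, h=2.6404
θ=98°:   candidates: C₊=(7.5557,3.6245) cross=31.151; C₋=(6.2260,-1.4861) cross=-31.151
θ=98°:   branch + wants cross > 0 → take C=(7.5557,3.6245) (cross=31.151)
θ=98°: ex = (C−B)/|BC| = (0.9967,0.0817); ey = (-0.0817,0.9967)
θ=98°: P = B + -0.84·ex + 1.95·ey = (-1.4140,4.8456)
θ=246°: B = A + 3.00·(cos246°, sin246°) = (-1.2202, -2.7406)
θ=246°: |BD| = 12.5238
θ=246°: circle(B,8.00) ∩ circle(D,5.00): a=7.8189, h=1.6925
θ=246°:   candidates: C₊=(6.0388,0.6219) cross=21.196; C₋=(6.7796,-2.6810) cross=-21.196
θ=246°:   branch + wants cross > 0 → take C=(6.0388,0.6219) (cross=21.196)
θ=246°: ex = (C−B)/|BC| = (0.9074,0.4203); ey = (-0.4203,0.9074)
θ=246°: P = B + -0.84·ex + 1.95·ey = (-2.8020,-1.3243)
θ=330°: B = A + 3.00·(cos330°, sin330°) = (2.5981, -1.5000)
θ=330°: |BD| = 8.5348
θ=330°: circle(B,8.00) ∩ circle(D,5.00): a=6.5522, h=4.5901
θ=330°:   candidates: C₊=(8.2415,4.1702) cross=39.176; C₋=(9.8550,-4.8671) cross=-39.176
θ=330°:   branch + wants cross > 0 → take C=(8.2415,4.1702) (cross=39.176)
θ=330°: ex = (C−B)/|BC| = (0.7054,0.7088); ey = (-0.7088,0.7054)
θ=330°: P = B + -0.84·ex + 1.95·ey = (0.6234,-0.7198)

θ=98°: -1.41 4.85
θ=246°: -2.80 -1.32
θ=330°: 0.62 -0.72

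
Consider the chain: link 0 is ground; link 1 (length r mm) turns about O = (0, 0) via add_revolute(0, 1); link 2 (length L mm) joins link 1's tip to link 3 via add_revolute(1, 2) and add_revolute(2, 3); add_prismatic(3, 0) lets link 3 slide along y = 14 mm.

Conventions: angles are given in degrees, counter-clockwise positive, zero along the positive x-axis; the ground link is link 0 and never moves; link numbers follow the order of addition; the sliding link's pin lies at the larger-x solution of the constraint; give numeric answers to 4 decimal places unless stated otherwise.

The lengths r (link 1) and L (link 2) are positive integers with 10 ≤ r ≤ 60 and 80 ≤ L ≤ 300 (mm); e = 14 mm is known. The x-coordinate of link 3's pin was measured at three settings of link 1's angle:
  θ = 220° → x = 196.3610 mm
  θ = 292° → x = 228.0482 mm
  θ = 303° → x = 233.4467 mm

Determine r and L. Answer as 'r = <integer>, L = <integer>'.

constraint per measurement: (x − r cos θ)² + (r sin θ − e)² = L²
subtracting the θ₁ and θ₂ equations cancels the r² and L² terms:
r = (x₁² − x₂²) / (2[(x₁cos θ₁ + e sin θ₁) − (x₂cos θ₂ + e sin θ₂)]) = 29.0000 → r = 29
L² = (x₁ − r cos θ₁)² + (r sin θ₁ − e)² = 48841.0185 → L = 221.0000 → L = 221
check at θ₃=303°: x = 233.4467 (printed 233.4467) ✓

r = 29, L = 221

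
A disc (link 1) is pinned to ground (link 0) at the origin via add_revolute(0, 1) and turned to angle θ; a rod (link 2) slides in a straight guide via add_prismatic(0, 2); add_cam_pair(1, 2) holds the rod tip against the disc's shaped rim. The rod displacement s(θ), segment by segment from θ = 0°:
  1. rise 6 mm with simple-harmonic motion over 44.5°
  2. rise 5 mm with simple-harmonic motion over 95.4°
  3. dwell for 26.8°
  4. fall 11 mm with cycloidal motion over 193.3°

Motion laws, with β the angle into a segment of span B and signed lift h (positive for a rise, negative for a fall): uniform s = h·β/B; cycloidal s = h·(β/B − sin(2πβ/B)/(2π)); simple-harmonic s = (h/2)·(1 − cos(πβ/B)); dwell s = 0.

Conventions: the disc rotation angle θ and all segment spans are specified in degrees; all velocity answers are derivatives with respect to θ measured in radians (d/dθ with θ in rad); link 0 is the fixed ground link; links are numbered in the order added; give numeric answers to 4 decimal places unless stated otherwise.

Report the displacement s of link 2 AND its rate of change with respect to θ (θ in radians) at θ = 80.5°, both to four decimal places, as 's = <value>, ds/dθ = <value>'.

segment 1 (0° to 44.5°, simple-harmonic, h = 6) is passed completely: s = 0.0000 + (6) = 6.0000
θ = 80.5° falls in segment 2 (44.5° to 139.9°, simple-harmonic, h = 5): β = 80.5 − 44.5 = 36°, B = 95.4°; Δs = 5/2·(1 − cos(π·0.3774)) = 1.5604; s = 6.0000 + 1.5604 = 7.5604
velocity in seg [44.5°–139.9°] (simple-harmonic), θ in radians: β = 36° = 0.6283 rad, B = 95.4° = 1.6650 rad; ds/dθ = (πh/(2B)) sin(πβ/B) = (π·5/(2·1.6650)) sin(π·0.3774) = 4.371177 mm/rad

s = 7.5604, ds/dθ = 4.3712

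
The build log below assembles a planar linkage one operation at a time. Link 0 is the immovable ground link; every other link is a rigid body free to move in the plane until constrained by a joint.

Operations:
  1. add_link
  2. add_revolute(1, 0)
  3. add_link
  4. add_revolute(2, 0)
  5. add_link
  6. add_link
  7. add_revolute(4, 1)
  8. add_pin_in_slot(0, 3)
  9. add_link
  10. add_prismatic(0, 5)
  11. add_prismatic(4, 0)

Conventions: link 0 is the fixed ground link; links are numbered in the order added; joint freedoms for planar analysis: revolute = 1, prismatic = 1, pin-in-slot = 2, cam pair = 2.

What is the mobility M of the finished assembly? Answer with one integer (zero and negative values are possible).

L=1 J1=0 J2=0
add link → L=2 J1=0 J2=0
R@1,0 dof=1 J1 → L=2 J1=1 J2=0
add link → L=3 J1=1 J2=0
R@2,0 dof=1 J1 → L=3 J1=2 J2=0
add link → L=4 J1=2 J2=0
add link → L=5 J1=2 J2=0
R@4,1 dof=1 J1 → L=5 J1=3 J2=0
PS@0,3 dof=2 J2 → L=5 J1=3 J2=1
add link → L=6 J1=3 J2=1
P@0,5 dof=1 J1 → L=6 J1=4 J2=1
P@4,0 dof=1 J1 → L=6 J1=5 J2=1
M=3(L−1)−2J1−J2=3·5−2·5−1=4

M = 4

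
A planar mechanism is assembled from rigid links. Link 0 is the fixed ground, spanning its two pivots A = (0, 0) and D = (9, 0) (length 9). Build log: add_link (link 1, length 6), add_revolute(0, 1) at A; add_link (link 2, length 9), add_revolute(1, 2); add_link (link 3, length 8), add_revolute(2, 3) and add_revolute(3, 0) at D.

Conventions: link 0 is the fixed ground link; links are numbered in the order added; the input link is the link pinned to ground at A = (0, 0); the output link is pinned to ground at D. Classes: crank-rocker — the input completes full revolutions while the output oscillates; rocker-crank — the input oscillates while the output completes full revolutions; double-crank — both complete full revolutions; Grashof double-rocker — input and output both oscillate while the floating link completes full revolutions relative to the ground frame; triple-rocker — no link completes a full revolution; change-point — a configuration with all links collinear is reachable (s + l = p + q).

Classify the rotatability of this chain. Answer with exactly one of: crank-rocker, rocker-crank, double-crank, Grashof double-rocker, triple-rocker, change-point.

lengths: ground=9, input=6, coupler=9, output=8
sorted: s=6 (shortest), l=9 (longest), p+q=17
s + l = 15 vs p + q = 17
s + l < p + q (Grashof) with shortest = input link → crank-rocker

crank-rocker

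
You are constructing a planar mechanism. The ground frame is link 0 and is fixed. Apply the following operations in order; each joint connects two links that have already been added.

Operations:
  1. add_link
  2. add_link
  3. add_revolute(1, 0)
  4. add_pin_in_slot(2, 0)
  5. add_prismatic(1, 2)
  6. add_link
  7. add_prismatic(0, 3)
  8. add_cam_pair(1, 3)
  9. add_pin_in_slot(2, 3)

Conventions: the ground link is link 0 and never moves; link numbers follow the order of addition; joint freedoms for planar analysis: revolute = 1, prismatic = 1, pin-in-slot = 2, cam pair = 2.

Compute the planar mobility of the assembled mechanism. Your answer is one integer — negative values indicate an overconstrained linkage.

ground; <1,0,0>
#1 <2,0,0>
#2 <3,0,0>
R:1↔0 J1 <3,1,0>
PS:2↔0 J2 <3,1,1>
P:1↔2 J1 <3,2,1>
#3 <4,2,1>
P:0↔3 J1 <4,3,1>
C:1↔3 J2 <4,3,2>
PS:2↔3 J2 <4,3,3>
3×3 − 2×3 − 1×3 = 0

M = 0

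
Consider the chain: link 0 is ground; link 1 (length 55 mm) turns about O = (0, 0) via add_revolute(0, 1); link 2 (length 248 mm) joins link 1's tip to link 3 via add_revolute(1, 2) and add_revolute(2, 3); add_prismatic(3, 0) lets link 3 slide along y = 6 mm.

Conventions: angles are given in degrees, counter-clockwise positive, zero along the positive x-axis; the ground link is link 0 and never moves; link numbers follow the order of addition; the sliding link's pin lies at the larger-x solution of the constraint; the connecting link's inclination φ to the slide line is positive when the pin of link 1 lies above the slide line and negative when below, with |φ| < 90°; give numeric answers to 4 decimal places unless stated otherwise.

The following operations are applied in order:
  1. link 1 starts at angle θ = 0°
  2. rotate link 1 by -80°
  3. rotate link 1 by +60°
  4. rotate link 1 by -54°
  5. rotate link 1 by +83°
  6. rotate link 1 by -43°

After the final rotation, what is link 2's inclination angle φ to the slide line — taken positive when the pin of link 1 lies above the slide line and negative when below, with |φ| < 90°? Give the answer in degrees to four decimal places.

geometry: r = 55 mm, L = 248 mm, e = 6 mm; θ starts at 0°
rotate link 1 by -80°: θ ← 0° -80° = -80°
rotate link 1 by +60°: θ ← -80° +60° = -20°
rotate link 1 by -54°: θ ← -20° -54° = -74°
rotate link 1 by +83°: θ ← -74° +83° = 9°
rotate link 1 by -43°: θ ← 9° -43° = -34°
h = r sin θ − e = -30.755610 − 6 = -36.755610
sin φ = h / L = -36.755610 / 248 = -0.14820810
φ = arcsin(-0.14820810) = -8.523098°

-8.5231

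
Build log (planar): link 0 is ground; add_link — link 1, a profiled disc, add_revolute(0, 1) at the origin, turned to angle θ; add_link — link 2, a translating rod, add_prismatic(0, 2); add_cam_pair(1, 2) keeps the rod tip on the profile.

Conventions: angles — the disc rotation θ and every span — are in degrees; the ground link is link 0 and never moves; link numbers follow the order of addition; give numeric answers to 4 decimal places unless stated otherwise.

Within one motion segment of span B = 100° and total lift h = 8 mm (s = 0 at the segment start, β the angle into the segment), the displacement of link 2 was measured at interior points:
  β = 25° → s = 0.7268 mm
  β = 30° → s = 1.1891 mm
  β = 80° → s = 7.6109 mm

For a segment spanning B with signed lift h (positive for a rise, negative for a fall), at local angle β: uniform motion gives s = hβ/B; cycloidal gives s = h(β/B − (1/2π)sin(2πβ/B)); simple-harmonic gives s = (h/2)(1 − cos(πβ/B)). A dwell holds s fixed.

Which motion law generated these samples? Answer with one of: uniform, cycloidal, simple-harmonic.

candidates at β/B = r: uniform s = h·r (linear in β); cycloidal s = h·(r − sin(2πr)/(2π)); simple-harmonic s = (h/2)(1 − cos(πr))
β=25°: printed 0.7268 | uniform 2.0000, cycloidal 0.7268, simple-harmonic 1.1716
β=30°: printed 1.1891 | uniform 2.4000, cycloidal 1.1891, simple-harmonic 1.6489
β=80°: printed 7.6109 | uniform 6.4000, cycloidal 7.6109, simple-harmonic 7.2361
only one law matches every sample → cycloidal

cycloidal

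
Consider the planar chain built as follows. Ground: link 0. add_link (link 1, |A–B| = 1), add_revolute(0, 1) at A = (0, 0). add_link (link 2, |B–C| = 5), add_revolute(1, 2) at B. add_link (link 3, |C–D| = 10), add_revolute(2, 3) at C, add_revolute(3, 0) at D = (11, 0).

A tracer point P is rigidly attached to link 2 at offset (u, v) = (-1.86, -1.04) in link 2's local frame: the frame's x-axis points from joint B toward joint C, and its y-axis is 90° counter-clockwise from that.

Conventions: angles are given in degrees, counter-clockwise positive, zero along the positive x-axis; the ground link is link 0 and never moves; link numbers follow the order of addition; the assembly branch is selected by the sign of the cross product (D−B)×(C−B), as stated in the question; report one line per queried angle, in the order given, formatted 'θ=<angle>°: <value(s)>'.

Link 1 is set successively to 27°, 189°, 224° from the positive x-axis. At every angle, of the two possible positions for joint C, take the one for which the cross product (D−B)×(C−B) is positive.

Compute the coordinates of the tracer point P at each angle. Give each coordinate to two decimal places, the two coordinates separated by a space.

A=(0,0), D=(11.00,0)
θ=27°: B = A + 1.00·(cos27°, sin27°) = (0.8910, 0.4540)
θ=27°: |BD| = 10.1192
θ=27°: circle(B,5.00) ∩ circle(D,10.00): a=1.3538, h=4.8132
θ=27°:   candidates: C₊=(2.4593,5.2017) cross=48.706; C₋=(2.0275,-4.4151) cross=-48.706
θ=27°:   branch + wants cross > 0 → take C=(2.4593,5.2017) (cross=48.706)
θ=27°: ex = (C−B)/|BC| = (0.3137,0.9495); ey = (-0.9495,0.3137)
θ=27°: P = B + -1.86·ex + -1.04·ey = (1.2951,-1.6384)
θ=189°: B = A + 1.00·(cos189°, sin189°) = (-0.9877, -0.1564)
θ=189°: |BD| = 11.9887
θ=189°: circle(B,5.00) ∩ circle(D,10.00): a=2.8664, h=4.0968
θ=189°:   candidates: C₊=(1.8250,3.9774) cross=49.115; C₋=(1.9319,-4.2155) cross=-49.115
θ=189°:   branch + wants cross > 0 → take C=(1.8250,3.9774) (cross=49.115)
θ=189°: ex = (C−B)/|BC| = (0.5625,0.8268); ey = (-0.8268,0.5625)
θ=189°: P = B + -1.86·ex + -1.04·ey = (-1.1742,-2.2793)
θ=224°: B = A + 1.00·(cos224°, sin224°) = (-0.7193, -0.6947)
θ=224°: |BD| = 11.7399
θ=224°: circle(B,5.00) ∩ circle(D,10.00): a=2.6757, h=4.2238
θ=224°:   candidates: C₊=(1.7018,3.6801) cross=49.587; C₋=(2.2016,-4.7527) cross=-49.587
θ=224°:   branch + wants cross > 0 → take C=(1.7018,3.6801) (cross=49.587)
θ=224°: ex = (C−B)/|BC| = (0.4842,0.8749); ey = (-0.8749,0.4842)
θ=224°: P = B + -1.86·ex + -1.04·ey = (-0.7100,-2.8256)

θ=27°: 1.30 -1.64
θ=189°: -1.17 -2.28
θ=224°: -0.71 -2.83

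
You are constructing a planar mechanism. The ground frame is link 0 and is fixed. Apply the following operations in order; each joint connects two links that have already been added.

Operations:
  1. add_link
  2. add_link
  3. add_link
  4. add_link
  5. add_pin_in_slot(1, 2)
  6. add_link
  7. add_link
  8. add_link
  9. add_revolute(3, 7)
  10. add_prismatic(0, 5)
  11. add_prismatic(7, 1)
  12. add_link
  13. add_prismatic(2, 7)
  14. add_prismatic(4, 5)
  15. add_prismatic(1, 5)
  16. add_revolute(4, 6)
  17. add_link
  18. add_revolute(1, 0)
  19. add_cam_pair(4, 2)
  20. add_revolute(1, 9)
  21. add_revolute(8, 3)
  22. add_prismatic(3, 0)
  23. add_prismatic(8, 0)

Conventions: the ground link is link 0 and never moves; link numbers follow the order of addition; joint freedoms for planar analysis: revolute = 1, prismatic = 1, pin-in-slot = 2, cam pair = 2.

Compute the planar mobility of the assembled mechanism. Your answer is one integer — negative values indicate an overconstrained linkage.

link 0 = ground. State L|J1|J2 = 1|0|0
+link1  2|0|0
+link2  3|0|0
+link3  4|0|0
+link4  5|0|0
PS(1,2) f=2→J2  5|0|1
+link5  6|0|1
+link6  7|0|1
+link7  8|0|1
R(3,7) f=1→J1  8|1|1
P(0,5) f=1→J1  8|2|1
P(7,1) f=1→J1  8|3|1
+link8  9|3|1
P(2,7) f=1→J1  9|4|1
P(4,5) f=1→J1  9|5|1
P(1,5) f=1→J1  9|6|1
R(4,6) f=1→J1  9|7|1
+link9  10|7|1
R(1,0) f=1→J1  10|8|1
C(4,2) f=2→J2  10|8|2
R(1,9) f=1→J1  10|9|2
R(8,3) f=1→J1  10|10|2
P(3,0) f=1→J1  10|11|2
P(8,0) f=1→J1  10|12|2
M = 3(10−1)−2·12−2 = 27−24−2 = 1

M = 1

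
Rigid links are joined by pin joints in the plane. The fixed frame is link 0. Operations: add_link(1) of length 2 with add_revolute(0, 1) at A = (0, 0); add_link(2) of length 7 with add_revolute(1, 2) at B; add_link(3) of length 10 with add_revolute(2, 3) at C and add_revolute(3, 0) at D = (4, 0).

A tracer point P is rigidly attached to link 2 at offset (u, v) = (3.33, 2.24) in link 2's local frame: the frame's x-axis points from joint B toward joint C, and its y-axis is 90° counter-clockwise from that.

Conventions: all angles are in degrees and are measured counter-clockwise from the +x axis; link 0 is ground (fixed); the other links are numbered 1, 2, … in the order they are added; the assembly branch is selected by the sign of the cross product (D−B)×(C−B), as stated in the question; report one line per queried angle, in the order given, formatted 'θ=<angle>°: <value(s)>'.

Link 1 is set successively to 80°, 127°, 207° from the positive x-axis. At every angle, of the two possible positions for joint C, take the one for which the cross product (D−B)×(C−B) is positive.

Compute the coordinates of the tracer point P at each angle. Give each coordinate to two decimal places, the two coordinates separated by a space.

A=(0,0), D=(4.00,0)
θ=80°: B = A + 2.00·(cos80°, sin80°) = (0.3473, 1.9696)
θ=80°: |BD| = 4.1499
θ=80°: circle(B,7.00) ∩ circle(D,10.00): a=-4.0698, h=5.6953
θ=80°:   candidates: C₊=(-0.5318,8.9142) cross=23.635; C₋=(-5.9380,-1.1118) cross=-23.635
θ=80°:   branch + wants cross > 0 → take C=(-0.5318,8.9142) (cross=23.635)
θ=80°: ex = (C−B)/|BC| = (-0.1256,0.9921); ey = (-0.9921,-0.1256)
θ=80°: P = B + 3.33·ex + 2.24·ey = (-2.2932,4.9919)
θ=127°: B = A + 2.00·(cos127°, sin127°) = (-1.2036, 1.5973)
θ=127°: |BD| = 5.4433
θ=127°: circle(B,7.00) ∩ circle(D,10.00): a=-1.9631, h=6.7191
θ=127°:   candidates: C₊=(-1.1086,8.5966) cross=36.574; C₋=(-5.0519,-4.2500) cross=-36.574
θ=127°:   branch + wants cross > 0 → take C=(-1.1086,8.5966) (cross=36.574)
θ=127°: ex = (C−B)/|BC| = (0.0136,0.9999); ey = (-0.9999,0.0136)
θ=127°: P = B + 3.33·ex + 2.24·ey = (-3.3982,4.9574)
θ=207°: B = A + 2.00·(cos207°, sin207°) = (-1.7820, -0.9080)
θ=207°: |BD| = 5.8529
θ=207°: circle(B,7.00) ∩ circle(D,10.00): a=-1.4304, h=6.8523
θ=207°:   candidates: C₊=(-4.2581,5.6395) cross=40.106; C₋=(-2.1321,-7.8992) cross=-40.106
θ=207°:   branch + wants cross > 0 → take C=(-4.2581,5.6395) (cross=40.106)
θ=207°: ex = (C−B)/|BC| = (-0.3537,0.9353); ey = (-0.9353,-0.3537)
θ=207°: P = B + 3.33·ex + 2.24·ey = (-5.0551,1.4144)

θ=80°: -2.29 4.99
θ=127°: -3.40 4.96
θ=207°: -5.06 1.41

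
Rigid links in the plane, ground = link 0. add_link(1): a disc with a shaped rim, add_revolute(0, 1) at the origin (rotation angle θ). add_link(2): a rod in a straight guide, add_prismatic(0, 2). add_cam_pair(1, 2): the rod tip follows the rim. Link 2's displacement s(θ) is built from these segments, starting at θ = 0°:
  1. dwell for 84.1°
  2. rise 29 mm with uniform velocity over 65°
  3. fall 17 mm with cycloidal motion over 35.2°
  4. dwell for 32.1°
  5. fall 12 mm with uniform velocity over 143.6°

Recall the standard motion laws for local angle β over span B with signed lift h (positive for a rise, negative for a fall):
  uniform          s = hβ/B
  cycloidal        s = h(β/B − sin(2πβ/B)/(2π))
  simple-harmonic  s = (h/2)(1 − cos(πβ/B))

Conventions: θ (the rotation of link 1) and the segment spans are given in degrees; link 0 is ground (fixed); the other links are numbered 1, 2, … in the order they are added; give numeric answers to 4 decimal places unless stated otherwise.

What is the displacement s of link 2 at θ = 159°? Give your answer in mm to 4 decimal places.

segment 1 (0° to 84.1°, dwell): s unchanged at 0.0000
segment 2 (84.1° to 149.1°, uniform, h = 29) is passed completely: s = 0.0000 + (29) = 29.0000
θ = 159° falls in segment 3 (149.1° to 184.3°, cycloidal, h = -17): β = 159 − 149.1 = 9.9°, B = 35.2°; Δs = -17·(0.2812 − sin(2π·0.2812)/(2π)) = -2.1276; s = 29.0000 − 2.1276 = 26.8724

26.8724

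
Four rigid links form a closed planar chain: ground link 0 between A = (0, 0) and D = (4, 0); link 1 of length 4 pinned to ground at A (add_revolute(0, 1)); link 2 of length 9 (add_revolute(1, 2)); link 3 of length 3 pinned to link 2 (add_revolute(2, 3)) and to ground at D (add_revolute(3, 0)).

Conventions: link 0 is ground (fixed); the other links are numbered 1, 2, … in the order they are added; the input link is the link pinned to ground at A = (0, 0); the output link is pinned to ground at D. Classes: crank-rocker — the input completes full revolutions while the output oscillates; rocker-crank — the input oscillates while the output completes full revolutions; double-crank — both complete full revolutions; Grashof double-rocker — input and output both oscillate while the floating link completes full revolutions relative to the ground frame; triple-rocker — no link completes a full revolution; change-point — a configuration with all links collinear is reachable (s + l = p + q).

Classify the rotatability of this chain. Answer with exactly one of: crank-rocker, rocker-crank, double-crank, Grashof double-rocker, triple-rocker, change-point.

lengths: ground=4, input=4, coupler=9, output=3
sorted: s=3 (shortest), l=9 (longest), p+q=8
s + l = 12 vs p + q = 8
s + l > p + q → non-Grashof → no link fully rotates → triple-rocker

triple-rocker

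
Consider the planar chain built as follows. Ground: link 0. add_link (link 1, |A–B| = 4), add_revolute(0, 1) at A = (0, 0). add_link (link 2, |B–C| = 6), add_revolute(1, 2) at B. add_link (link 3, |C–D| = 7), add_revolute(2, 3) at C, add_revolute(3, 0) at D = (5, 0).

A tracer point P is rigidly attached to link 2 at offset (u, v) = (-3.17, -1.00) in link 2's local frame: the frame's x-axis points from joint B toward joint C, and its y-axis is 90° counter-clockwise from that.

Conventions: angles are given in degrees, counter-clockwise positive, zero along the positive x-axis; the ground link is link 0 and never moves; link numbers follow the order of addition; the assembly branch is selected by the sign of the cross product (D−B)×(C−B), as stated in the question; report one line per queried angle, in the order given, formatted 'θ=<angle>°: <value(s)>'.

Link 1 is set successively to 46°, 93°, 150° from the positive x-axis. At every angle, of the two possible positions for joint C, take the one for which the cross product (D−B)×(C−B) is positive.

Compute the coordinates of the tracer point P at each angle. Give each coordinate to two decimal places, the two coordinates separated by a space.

A=(0,0), D=(5.00,0)
θ=46°: B = A + 4.00·(cos46°, sin46°) = (2.7786, 2.8774)
θ=46°: |BD| = 3.6351
θ=46°: circle(B,6.00) ∩ circle(D,7.00): a=0.0294, h=5.9999
θ=46°:   candidates: C₊=(7.5459,6.5206) cross=21.810; C₋=(-1.9527,-0.8124) cross=-21.810
θ=46°:   branch + wants cross > 0 → take C=(7.5459,6.5206) (cross=21.810)
θ=46°: ex = (C−B)/|BC| = (0.7945,0.6072); ey = (-0.6072,0.7945)
θ=46°: P = B + -3.17·ex + -1.00·ey = (0.8671,0.1580)
θ=93°: B = A + 4.00·(cos93°, sin93°) = (-0.2093, 3.9945)
θ=93°: |BD| = 6.5646
θ=93°: circle(B,6.00) ∩ circle(D,7.00): a=2.2921, h=5.5449
θ=93°:   candidates: C₊=(4.9837,7.0000) cross=36.400; C₋=(-1.7645,-1.8004) cross=-36.400
θ=93°:   branch + wants cross > 0 → take C=(4.9837,7.0000) (cross=36.400)
θ=93°: ex = (C−B)/|BC| = (0.8655,0.5009); ey = (-0.5009,0.8655)
θ=93°: P = B + -3.17·ex + -1.00·ey = (-2.4521,1.5411)
θ=150°: B = A + 4.00·(cos150°, sin150°) = (-3.4641, 2.0000)
θ=150°: |BD| = 8.6972
θ=150°: circle(B,6.00) ∩ circle(D,7.00): a=3.6012, h=4.7991
θ=150°:   candidates: C₊=(1.1442,5.8423) cross=41.738; C₋=(-1.0630,-3.4986) cross=-41.738
θ=150°:   branch + wants cross > 0 → take C=(1.1442,5.8423) (cross=41.738)
θ=150°: ex = (C−B)/|BC| = (0.7681,0.6404); ey = (-0.6404,0.7681)
θ=150°: P = B + -3.17·ex + -1.00·ey = (-5.2584,-0.7981)

θ=46°: 0.87 0.16
θ=93°: -2.45 1.54
θ=150°: -5.26 -0.80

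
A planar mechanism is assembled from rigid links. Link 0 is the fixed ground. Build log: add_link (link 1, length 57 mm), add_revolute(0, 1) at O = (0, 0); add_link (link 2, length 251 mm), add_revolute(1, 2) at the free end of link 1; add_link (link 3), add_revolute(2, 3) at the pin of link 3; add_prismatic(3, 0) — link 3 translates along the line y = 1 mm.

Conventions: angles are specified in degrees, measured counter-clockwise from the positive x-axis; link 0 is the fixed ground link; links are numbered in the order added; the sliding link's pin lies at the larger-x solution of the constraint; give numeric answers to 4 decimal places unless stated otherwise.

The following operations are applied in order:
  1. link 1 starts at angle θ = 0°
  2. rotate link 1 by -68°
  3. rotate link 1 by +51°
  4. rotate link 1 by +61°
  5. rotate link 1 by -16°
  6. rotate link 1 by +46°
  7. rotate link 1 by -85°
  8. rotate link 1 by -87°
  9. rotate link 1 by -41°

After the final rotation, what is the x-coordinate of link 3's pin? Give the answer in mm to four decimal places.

geometry: r = 57 mm, L = 251 mm, e = 1 mm; θ starts at 0°
rotate link 1 by -68°: θ ← 0° -68° = -68°
rotate link 1 by +51°: θ ← -68° +51° = -17°
rotate link 1 by +61°: θ ← -17° +61° = 44°
rotate link 1 by -16°: θ ← 44° -16° = 28°
rotate link 1 by +46°: θ ← 28° +46° = 74°
rotate link 1 by -85°: θ ← 74° -85° = -11°
rotate link 1 by -87°: θ ← -11° -87° = -98°
rotate link 1 by -41°: θ ← -98° -41° = -139°
crank pin P = (r cos θ, r sin θ) = (-43.018446, -37.395365)
h = r sin θ − e = -37.395365 − 1 = -38.395365
x = r cos θ + √(L² − h²) = -43.018446 + 248.045955 = 205.027509

205.0275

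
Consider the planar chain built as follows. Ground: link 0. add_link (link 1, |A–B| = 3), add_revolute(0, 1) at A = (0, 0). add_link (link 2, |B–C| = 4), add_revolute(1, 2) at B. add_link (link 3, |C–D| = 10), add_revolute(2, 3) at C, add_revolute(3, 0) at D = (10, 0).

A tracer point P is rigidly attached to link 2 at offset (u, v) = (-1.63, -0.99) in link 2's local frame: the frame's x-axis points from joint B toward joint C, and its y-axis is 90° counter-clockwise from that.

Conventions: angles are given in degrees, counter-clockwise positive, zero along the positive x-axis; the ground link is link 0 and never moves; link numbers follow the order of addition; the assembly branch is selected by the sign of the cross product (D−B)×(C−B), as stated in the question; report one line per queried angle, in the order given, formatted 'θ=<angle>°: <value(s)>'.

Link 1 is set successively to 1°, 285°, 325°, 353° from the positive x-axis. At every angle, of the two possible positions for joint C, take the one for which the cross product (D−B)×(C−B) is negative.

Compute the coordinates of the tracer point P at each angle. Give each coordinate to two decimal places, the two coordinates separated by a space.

A=(0,0), D=(10.00,0)
θ=1°: B = A + 3.00·(cos1°, sin1°) = (2.9995, 0.0524)
θ=1°: |BD| = 7.0007
θ=1°: circle(B,4.00) ∩ circle(D,10.00): a=-2.4991, h=3.1232
θ=1°:   candidates: C₊=(0.5239,3.1942) cross=21.864; C₋=(0.4771,-3.0521) cross=-21.864
θ=1°:   branch - wants cross < 0 → take C=(0.4771,-3.0521) (cross=-21.864)
θ=1°: ex = (C−B)/|BC| = (-0.6306,-0.7761); ey = (0.7761,-0.6306)
θ=1°: P = B + -1.63·ex + -0.99·ey = (3.2591,1.9417)
θ=285°: B = A + 3.00·(cos285°, sin285°) = (0.7765, -2.8978)
θ=285°: |BD| = 9.6680
θ=285°: circle(B,4.00) ∩ circle(D,10.00): a=0.4898, h=3.9699
θ=285°:   candidates: C₊=(0.0539,1.0364) cross=38.381; C₋=(2.4336,-6.5384) cross=-38.381
θ=285°:   branch - wants cross < 0 → take C=(2.4336,-6.5384) (cross=-38.381)
θ=285°: ex = (C−B)/|BC| = (0.4143,-0.9101); ey = (0.9101,0.4143)
θ=285°: P = B + -1.63·ex + -0.99·ey = (-0.7999,-1.8244)
θ=325°: B = A + 3.00·(cos325°, sin325°) = (2.4575, -1.7207)
θ=325°: |BD| = 7.7363
θ=325°: circle(B,4.00) ∩ circle(D,10.00): a=-1.5608, h=3.6829
θ=325°:   candidates: C₊=(0.1166,1.5228) cross=28.492; C₋=(1.7550,-5.6586) cross=-28.492
θ=325°:   branch - wants cross < 0 → take C=(1.7550,-5.6586) (cross=-28.492)
θ=325°: ex = (C−B)/|BC| = (-0.1756,-0.9845); ey = (0.9845,-0.1756)
θ=325°: P = B + -1.63·ex + -0.99·ey = (1.7691,0.0578)
θ=353°: B = A + 3.00·(cos353°, sin353°) = (2.9776, -0.3656)
θ=353°: |BD| = 7.0319
θ=353°: circle(B,4.00) ∩ circle(D,10.00): a=-2.4569, h=3.1565
θ=353°:   candidates: C₊=(0.3600,2.6589) cross=22.196; C₋=(0.6882,-3.6456) cross=-22.196
θ=353°:   branch - wants cross < 0 → take C=(0.6882,-3.6456) (cross=-22.196)
θ=353°: ex = (C−B)/|BC| = (-0.5724,-0.8200); ey = (0.8200,-0.5724)
θ=353°: P = B + -1.63·ex + -0.99·ey = (3.0988,1.5376)

θ=1°: 3.26 1.94
θ=285°: -0.80 -1.82
θ=325°: 1.77 0.06
θ=353°: 3.10 1.54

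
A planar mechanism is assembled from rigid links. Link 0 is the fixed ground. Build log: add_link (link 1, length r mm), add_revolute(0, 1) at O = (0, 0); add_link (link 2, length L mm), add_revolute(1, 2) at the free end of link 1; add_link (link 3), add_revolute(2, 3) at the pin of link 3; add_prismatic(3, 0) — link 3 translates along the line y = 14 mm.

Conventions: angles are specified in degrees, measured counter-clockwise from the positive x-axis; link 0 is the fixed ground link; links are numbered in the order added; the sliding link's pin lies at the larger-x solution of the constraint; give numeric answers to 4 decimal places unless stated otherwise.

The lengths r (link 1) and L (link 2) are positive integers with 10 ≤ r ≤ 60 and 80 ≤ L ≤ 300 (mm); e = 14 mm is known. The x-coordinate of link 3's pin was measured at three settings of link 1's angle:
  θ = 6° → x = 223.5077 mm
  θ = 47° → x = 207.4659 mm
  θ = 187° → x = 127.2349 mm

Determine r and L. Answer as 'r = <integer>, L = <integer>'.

constraint per measurement: (x − r cos θ)² + (r sin θ − e)² = L²
subtracting the θ₁ and θ₂ equations cancels the r² and L² terms:
r = (x₁² − x₂²) / (2[(x₁cos θ₁ + e sin θ₁) − (x₂cos θ₂ + e sin θ₂)]) = 48.0002 → r = 48
L² = (x₁ − r cos θ₁)² + (r sin θ₁ − e)² = 30976.0088 → L = 176.0000 → L = 176
check at θ₃=187°: x = 127.2349 (printed 127.2349) ✓

r = 48, L = 176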